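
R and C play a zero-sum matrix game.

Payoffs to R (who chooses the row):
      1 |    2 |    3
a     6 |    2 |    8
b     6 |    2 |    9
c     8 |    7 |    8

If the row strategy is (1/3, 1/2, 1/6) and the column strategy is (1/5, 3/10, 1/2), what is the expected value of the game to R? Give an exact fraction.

Against (1/5, 3/10, 1/2), each row's expected payoff is a: 29/5; b: 63/10; c: 77/10.
Taking the (1/3, 1/2, 1/6)-weighted average: (1/3)·(29/5) + (1/2)·(63/10) + (1/6)·(77/10) = 191/30.

191/30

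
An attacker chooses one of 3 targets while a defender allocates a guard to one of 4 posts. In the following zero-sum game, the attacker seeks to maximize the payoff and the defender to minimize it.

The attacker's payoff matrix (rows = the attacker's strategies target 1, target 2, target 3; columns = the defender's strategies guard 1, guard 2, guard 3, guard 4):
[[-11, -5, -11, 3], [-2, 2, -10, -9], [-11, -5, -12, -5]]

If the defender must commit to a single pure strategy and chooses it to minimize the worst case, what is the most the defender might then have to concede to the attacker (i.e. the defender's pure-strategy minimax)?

-10

The worst case (largest entry) in each column is guard 1: -2, guard 2: 2, guard 3: -10, guard 4: 3.
The best (smallest) of these is -10.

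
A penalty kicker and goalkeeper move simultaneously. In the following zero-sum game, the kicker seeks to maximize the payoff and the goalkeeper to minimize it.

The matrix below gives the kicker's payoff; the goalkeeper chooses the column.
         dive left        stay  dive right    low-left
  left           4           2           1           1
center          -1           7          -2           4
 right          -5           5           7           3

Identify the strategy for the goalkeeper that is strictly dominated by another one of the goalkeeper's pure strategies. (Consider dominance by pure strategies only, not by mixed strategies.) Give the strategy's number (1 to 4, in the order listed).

2

The goalkeeper prefers columns that give the kicker less. Compare stay with low-left: 1 < 2, 4 < 7, 3 < 5.
So low-left strictly dominates stay for the goalkeeper; stay is strictly dominated.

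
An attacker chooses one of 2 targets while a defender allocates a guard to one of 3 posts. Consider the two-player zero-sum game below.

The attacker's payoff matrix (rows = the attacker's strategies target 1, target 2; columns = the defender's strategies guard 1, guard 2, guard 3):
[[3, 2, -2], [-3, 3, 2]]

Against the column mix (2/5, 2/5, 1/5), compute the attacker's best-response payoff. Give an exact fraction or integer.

target 1: (3)·(2/5) + (2)·(2/5) + (-2)·(1/5) = 8/5.
target 2: (-3)·(2/5) + (3)·(2/5) + (2)·(1/5) = 2/5.
The best pure response is target 1 with expected payoff 8/5.

8/5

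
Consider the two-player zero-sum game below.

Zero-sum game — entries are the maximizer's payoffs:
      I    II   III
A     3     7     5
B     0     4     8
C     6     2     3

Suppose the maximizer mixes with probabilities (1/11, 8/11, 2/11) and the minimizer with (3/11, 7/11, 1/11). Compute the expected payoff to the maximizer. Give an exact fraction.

Against (3/11, 7/11, 1/11), each row's expected payoff is A: 63/11; B: 36/11; C: 35/11.
Taking the (1/11, 8/11, 2/11)-weighted average: (1/11)·(63/11) + (8/11)·(36/11) + (2/11)·(35/11) = 421/121.

421/121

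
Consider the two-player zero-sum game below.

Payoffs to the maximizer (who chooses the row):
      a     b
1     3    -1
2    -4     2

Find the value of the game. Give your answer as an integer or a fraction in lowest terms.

1/5

Row minima are -1 and -4, so the maximizer's maximin is -1; column maxima are 3 and 2, so the minimizer's minimax is 2. These differ, so the equilibrium is in mixed strategies.
Let the maximizer play 1 with probability p. The minimizer is indifferent when 3p − 4(1−p) = −p + 2(1−p), giving p = 3/5.
Let the minimizer play a with probability q. The maximizer is indifferent when 3q − (1−q) = −4q + 2(1−q), giving q = 3/10.
The value is 3·(3/10) + (-1)·(7/10) = 1/5.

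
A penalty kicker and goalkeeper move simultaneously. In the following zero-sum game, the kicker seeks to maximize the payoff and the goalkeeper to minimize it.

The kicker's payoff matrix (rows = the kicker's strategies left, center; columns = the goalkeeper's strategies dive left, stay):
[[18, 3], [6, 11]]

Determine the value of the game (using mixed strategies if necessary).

9

Row minima are 3 and 6, so the kicker's maximin is 6; column maxima are 18 and 11, so the goalkeeper's minimax is 11. These differ, so the equilibrium is in mixed strategies.
Let the kicker play left with probability p. The goalkeeper is indifferent when 18p + 6(1−p) = 3p + 11(1−p), giving p = 1/4.
Let the goalkeeper play dive left with probability q. The kicker is indifferent when 18q + 3(1−q) = 6q + 11(1−q), giving q = 2/5.
The value is 18·(2/5) + (3)·(3/5) = 9.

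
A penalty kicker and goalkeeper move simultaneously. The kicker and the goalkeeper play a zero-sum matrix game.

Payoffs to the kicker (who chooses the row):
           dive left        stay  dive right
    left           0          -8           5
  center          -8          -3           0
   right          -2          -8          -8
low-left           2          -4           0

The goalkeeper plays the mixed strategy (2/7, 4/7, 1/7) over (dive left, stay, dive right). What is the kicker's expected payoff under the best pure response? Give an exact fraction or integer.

-12/7

left: (0)·(2/7) + (-8)·(4/7) + (5)·(1/7) = -27/7.
center: (-8)·(2/7) + (-3)·(4/7) + (0)·(1/7) = -4.
right: (-2)·(2/7) + (-8)·(4/7) + (-8)·(1/7) = -44/7.
low-left: (2)·(2/7) + (-4)·(4/7) + (0)·(1/7) = -12/7.
The best pure response is low-left with expected payoff -12/7.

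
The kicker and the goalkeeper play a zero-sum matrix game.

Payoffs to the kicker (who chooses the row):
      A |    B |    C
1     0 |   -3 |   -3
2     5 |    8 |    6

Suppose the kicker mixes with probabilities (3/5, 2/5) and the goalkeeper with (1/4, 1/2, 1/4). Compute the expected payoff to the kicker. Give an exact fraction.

Against (1/4, 1/2, 1/4), each row's expected payoff is 1: -9/4; 2: 27/4.
Taking the (3/5, 2/5)-weighted average: (3/5)·(-9/4) + (2/5)·(27/4) = 27/20.

27/20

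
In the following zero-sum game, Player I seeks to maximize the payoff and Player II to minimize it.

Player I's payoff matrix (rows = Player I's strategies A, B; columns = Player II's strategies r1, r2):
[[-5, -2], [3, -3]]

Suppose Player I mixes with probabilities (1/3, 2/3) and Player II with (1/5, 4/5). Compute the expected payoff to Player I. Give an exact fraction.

Against (1/5, 4/5), each row's expected payoff is A: -13/5; B: -9/5.
Taking the (1/3, 2/3)-weighted average: (1/3)·(-13/5) + (2/3)·(-9/5) = -31/15.

-31/15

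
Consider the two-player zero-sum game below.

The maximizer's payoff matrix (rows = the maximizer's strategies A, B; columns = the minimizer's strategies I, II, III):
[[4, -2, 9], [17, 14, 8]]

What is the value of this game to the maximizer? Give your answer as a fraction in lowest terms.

142/17

Column I is strictly dominated by II for the minimizer (it gives the maximizer more in every row).
The remaining 2×2 game on (A, B) × (II, III) has no saddle point. Let the maximizer play A with probability p; indifference gives −2p + 14(1−p) = 9p + 8(1−p), so p = 6/17.
Similarly the minimizer's optimal q on II is 1/17, and the value is -2·(1/17) + (9)·(16/17) = 142/17.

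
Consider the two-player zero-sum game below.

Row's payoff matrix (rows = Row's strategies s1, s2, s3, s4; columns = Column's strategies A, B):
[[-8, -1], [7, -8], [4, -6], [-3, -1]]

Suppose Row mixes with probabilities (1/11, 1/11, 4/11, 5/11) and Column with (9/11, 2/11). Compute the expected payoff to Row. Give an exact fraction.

-76/121

Against (9/11, 2/11), each row's expected payoff is s1: -74/11; s2: 47/11; s3: 24/11; s4: -29/11.
Taking the (1/11, 1/11, 4/11, 5/11)-weighted average: (1/11)·(-74/11) + (1/11)·(47/11) + (4/11)·(24/11) + (5/11)·(-29/11) = -76/121.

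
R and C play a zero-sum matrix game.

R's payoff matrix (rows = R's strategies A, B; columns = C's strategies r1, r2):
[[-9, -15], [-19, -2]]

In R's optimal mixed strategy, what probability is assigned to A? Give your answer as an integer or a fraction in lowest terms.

Row minima are -15 and -19, so R's maximin is -15; column maxima are -9 and -2, so C's minimax is -9. These differ, so the equilibrium is in mixed strategies.
Let R play A with probability p. C is indifferent when −9p − 19(1−p) = −15p − 2(1−p), giving p = 17/23.

17/23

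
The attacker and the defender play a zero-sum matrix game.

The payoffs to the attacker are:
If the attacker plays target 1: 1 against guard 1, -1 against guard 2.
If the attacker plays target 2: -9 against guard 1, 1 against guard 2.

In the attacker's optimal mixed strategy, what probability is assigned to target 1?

5/6

Row minima are -1 and -9, so the attacker's maximin is -1; column maxima are 1 and 1, so the defender's minimax is 1. These differ, so the equilibrium is in mixed strategies.
Let the attacker play target 1 with probability p. The defender is indifferent when p − 9(1−p) = −p + (1−p), giving p = 5/6.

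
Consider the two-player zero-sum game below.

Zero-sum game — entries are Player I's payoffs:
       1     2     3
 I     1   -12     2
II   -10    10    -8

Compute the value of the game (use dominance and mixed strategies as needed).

Column 3 is strictly dominated by 1 for Player II (it gives Player I more in every row).
The remaining 2×2 game on (I, II) × (1, 2) has no saddle point. Let Player I play I with probability p; indifference gives p − 10(1−p) = −12p + 10(1−p), so p = 20/33.
Similarly Player II's optimal q on 1 is 2/3, and the value is 1·(2/3) + (-12)·(1/3) = -10/3.

-10/3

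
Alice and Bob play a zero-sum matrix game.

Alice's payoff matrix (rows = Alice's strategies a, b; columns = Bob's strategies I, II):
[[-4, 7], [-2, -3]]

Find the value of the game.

-13/6

Row minima are -4 and -3, so Alice's maximin is -3; column maxima are -2 and 7, so Bob's minimax is -2. These differ, so the equilibrium is in mixed strategies.
Let Alice play a with probability p. Bob is indifferent when −4p − 2(1−p) = 7p − 3(1−p), giving p = 1/12.
Let Bob play I with probability q. Alice is indifferent when −4q + 7(1−q) = −2q − 3(1−q), giving q = 5/6.
The value is -4·(5/6) + (7)·(1/6) = -13/6.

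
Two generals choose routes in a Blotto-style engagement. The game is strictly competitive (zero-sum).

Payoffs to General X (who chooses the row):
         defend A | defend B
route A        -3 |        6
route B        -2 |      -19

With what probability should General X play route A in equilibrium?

Row minima are -3 and -19, so General X's maximin is -3; column maxima are -2 and 6, so General Y's minimax is -2. These differ, so the equilibrium is in mixed strategies.
Let General X play route A with probability p. General Y is indifferent when −3p − 2(1−p) = 6p − 19(1−p), giving p = 17/26.

17/26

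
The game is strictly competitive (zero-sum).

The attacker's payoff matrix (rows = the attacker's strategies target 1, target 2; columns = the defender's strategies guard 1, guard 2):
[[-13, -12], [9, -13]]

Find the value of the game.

-277/23

Row minima are -13 and -13, so the attacker's maximin is -13; column maxima are 9 and -12, so the defender's minimax is -12. These differ, so the equilibrium is in mixed strategies.
Let the attacker play target 1 with probability p. The defender is indifferent when −13p + 9(1−p) = −12p − 13(1−p), giving p = 22/23.
Let the defender play guard 1 with probability q. The attacker is indifferent when −13q − 12(1−q) = 9q − 13(1−q), giving q = 1/23.
The value is -13·(1/23) + (-12)·(22/23) = -277/23.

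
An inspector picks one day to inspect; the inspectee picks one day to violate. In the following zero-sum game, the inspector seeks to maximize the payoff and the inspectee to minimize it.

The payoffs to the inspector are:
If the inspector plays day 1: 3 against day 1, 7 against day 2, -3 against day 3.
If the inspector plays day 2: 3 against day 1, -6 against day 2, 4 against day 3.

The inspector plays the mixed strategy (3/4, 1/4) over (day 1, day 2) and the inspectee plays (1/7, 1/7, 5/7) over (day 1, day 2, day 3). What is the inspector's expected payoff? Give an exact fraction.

1/14

Against (1/7, 1/7, 5/7), each row's expected payoff is day 1: -5/7; day 2: 17/7.
Taking the (3/4, 1/4)-weighted average: (3/4)·(-5/7) + (1/4)·(17/7) = 1/14.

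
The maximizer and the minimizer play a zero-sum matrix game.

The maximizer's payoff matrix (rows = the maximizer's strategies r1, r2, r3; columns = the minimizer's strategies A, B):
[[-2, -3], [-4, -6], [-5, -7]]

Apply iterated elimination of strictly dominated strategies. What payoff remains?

-3

Column A is strictly dominated by B for the minimizer (-3<-2, -6<-4, -7<-5); eliminate A.
Row r2 is strictly dominated by row r1 (-3>-6); eliminate r2.
Row r3 is strictly dominated by row r1 (-3>-7); eliminate r3.
Only (r1, B) remains, with payoff -3.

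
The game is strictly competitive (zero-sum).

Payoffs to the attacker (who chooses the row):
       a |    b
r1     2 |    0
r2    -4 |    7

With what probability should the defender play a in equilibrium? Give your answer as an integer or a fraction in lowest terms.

Row minima are 0 and -4, so the attacker's maximin is 0; column maxima are 2 and 7, so the defender's minimax is 2. These differ, so the equilibrium is in mixed strategies.
Let the defender play a with probability q. The attacker is indifferent when 2q = −4q + 7(1−q), giving q = 7/13.

7/13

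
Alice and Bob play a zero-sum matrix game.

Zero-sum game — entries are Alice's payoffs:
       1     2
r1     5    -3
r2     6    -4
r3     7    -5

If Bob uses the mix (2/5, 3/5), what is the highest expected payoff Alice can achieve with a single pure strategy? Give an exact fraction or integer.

r1: (5)·(2/5) + (-3)·(3/5) = 1/5.
r2: (6)·(2/5) + (-4)·(3/5) = 0.
r3: (7)·(2/5) + (-5)·(3/5) = -1/5.
The best pure response is r1 with expected payoff 1/5.

1/5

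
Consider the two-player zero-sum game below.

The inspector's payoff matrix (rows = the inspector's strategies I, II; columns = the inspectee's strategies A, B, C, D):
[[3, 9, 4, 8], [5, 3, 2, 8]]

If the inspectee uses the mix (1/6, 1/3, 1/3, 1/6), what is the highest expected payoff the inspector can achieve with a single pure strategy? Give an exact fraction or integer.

37/6

I: (3)·(1/6) + (9)·(1/3) + (4)·(1/3) + (8)·(1/6) = 37/6.
II: (5)·(1/6) + (3)·(1/3) + (2)·(1/3) + (8)·(1/6) = 23/6.
The best pure response is I with expected payoff 37/6.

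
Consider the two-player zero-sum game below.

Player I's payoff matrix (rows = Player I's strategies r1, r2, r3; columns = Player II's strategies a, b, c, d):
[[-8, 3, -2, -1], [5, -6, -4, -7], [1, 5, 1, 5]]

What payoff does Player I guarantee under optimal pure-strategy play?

1

Row minima: -8, -7, 1 → Player I's maximin is 1.
Column maxima: 5, 5, 1, 5 → Player II's minimax is 1.
They coincide at (r3, c), so the value is 1.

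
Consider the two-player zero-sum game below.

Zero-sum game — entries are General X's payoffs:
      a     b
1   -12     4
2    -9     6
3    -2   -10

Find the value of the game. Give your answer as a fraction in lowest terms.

-102/23

Row 1 is strictly dominated by row 2, so General X never plays it.
The remaining 2×2 game on (2, 3) × (a, b) has no saddle point. Let General X play 2 with probability p; indifference gives −9p − 2(1−p) = 6p − 10(1−p), so p = 8/23.
Similarly General Y's optimal q on a is 16/23, and the value is -9·(16/23) + (6)·(7/23) = -102/23.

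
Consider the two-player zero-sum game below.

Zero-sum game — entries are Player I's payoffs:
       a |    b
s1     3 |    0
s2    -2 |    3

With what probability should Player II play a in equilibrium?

3/8

Row minima are 0 and -2, so Player I's maximin is 0; column maxima are 3 and 3, so Player II's minimax is 3. These differ, so the equilibrium is in mixed strategies.
Let Player II play a with probability q. Player I is indifferent when 3q = −2q + 3(1−q), giving q = 3/8.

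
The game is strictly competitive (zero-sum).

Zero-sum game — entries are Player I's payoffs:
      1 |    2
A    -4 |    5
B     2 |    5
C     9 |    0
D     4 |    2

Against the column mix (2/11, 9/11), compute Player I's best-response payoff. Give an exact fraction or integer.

49/11

A: (-4)·(2/11) + (5)·(9/11) = 37/11.
B: (2)·(2/11) + (5)·(9/11) = 49/11.
C: (9)·(2/11) + (0)·(9/11) = 18/11.
D: (4)·(2/11) + (2)·(9/11) = 26/11.
The best pure response is B with expected payoff 49/11.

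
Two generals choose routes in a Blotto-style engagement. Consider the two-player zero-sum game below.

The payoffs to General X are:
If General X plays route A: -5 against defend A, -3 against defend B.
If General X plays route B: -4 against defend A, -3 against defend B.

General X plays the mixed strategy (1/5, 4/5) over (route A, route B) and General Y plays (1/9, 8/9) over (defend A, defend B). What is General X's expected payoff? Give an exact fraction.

Against (1/9, 8/9), each row's expected payoff is route A: -29/9; route B: -28/9.
Taking the (1/5, 4/5)-weighted average: (1/5)·(-29/9) + (4/5)·(-28/9) = -47/15.

-47/15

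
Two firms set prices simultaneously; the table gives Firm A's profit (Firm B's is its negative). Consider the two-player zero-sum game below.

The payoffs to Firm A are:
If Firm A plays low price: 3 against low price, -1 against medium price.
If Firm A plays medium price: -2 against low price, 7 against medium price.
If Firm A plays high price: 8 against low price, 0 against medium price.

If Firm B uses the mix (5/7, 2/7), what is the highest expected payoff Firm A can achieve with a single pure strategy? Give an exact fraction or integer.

low price: (3)·(5/7) + (-1)·(2/7) = 13/7.
medium price: (-2)·(5/7) + (7)·(2/7) = 4/7.
high price: (8)·(5/7) + (0)·(2/7) = 40/7.
The best pure response is high price with expected payoff 40/7.

40/7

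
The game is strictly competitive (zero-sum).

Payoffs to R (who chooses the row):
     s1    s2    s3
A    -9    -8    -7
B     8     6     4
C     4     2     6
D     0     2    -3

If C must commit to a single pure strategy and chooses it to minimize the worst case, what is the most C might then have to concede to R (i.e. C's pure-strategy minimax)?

The worst case (largest entry) in each column is s1: 8, s2: 6, s3: 6.
The best (smallest) of these is 6.

6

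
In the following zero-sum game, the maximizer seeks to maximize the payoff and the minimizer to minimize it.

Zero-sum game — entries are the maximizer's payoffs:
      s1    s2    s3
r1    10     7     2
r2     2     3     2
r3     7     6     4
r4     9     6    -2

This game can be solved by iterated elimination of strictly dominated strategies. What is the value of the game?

4

Column s2 is strictly dominated by s3 for the minimizer (2<7, 2<3, 4<6, -2<6); eliminate s2.
Row r2 is strictly dominated by row r3 (7>2, 4>2); eliminate r2.
Column s1 is strictly dominated by s3 for the minimizer (2<10, 4<7, -2<9); eliminate s1.
Row r1 is strictly dominated by row r3 (4>2); eliminate r1.
Row r4 is strictly dominated by row r3 (4>-2); eliminate r4.
Only (r3, s3) remains, with payoff 4.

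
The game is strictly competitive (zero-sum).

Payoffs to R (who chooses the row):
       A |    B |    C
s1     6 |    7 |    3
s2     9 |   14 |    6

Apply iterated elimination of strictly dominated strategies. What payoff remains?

6

Column B is strictly dominated by A for C (6<7, 9<14); eliminate B.
Row s1 is strictly dominated by row s2 (9>6, 6>3); eliminate s1.
Column A is strictly dominated by C for C (6<9); eliminate A.
Only (s2, C) remains, with payoff 6.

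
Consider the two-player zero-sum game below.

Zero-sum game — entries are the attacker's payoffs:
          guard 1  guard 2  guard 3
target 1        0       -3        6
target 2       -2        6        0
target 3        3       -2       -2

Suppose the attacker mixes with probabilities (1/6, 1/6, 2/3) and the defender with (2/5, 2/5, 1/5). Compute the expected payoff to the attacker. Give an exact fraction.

4/15

Against (2/5, 2/5, 1/5), each row's expected payoff is target 1: 0; target 2: 8/5; target 3: 0.
Taking the (1/6, 1/6, 2/3)-weighted average: (1/6)·(0) + (1/6)·(8/5) + (2/3)·(0) = 4/15.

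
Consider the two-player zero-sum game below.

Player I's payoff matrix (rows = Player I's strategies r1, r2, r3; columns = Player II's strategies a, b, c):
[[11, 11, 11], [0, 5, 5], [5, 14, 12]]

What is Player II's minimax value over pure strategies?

11

The worst case (largest entry) in each column is a: 11, b: 14, c: 12.
The best (smallest) of these is 11.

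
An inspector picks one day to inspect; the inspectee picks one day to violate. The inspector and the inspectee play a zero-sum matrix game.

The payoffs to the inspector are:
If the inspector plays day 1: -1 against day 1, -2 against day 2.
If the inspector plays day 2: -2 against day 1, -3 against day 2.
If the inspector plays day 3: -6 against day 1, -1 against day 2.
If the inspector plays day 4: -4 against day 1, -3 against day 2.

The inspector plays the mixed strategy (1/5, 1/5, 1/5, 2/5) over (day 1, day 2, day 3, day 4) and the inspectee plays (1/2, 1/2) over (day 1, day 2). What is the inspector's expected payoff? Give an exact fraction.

-29/10

Against (1/2, 1/2), each row's expected payoff is day 1: -3/2; day 2: -5/2; day 3: -7/2; day 4: -7/2.
Taking the (1/5, 1/5, 1/5, 2/5)-weighted average: (1/5)·(-3/2) + (1/5)·(-5/2) + (1/5)·(-7/2) + (2/5)·(-7/2) = -29/10.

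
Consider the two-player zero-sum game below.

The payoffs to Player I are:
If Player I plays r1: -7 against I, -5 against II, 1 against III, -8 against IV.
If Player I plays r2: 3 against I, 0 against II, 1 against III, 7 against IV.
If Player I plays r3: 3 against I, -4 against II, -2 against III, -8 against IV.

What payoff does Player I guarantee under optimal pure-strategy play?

Row minima: -8, 0, -8 → Player I's maximin is 0.
Column maxima: 3, 0, 1, 7 → Player II's minimax is 0.
They coincide at (r2, II), so the value is 0.

0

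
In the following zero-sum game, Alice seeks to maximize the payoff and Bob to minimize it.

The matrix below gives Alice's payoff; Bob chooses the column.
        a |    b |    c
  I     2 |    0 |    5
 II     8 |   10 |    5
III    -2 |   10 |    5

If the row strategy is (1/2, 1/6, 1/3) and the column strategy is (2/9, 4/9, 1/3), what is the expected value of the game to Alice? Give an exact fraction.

Against (2/9, 4/9, 1/3), each row's expected payoff is I: 19/9; II: 71/9; III: 17/3.
Taking the (1/2, 1/6, 1/3)-weighted average: (1/2)·(19/9) + (1/6)·(71/9) + (1/3)·(17/3) = 115/27.

115/27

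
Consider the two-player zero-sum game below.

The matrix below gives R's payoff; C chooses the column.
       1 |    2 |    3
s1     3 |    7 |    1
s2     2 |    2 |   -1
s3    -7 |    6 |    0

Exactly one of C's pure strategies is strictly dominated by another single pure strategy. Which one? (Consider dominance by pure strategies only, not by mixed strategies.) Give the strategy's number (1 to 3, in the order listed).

C prefers columns that give R less. Compare 2 with 3: 1 < 7, -1 < 2, 0 < 6.
So 3 strictly dominates 2 for C; 2 is strictly dominated.

2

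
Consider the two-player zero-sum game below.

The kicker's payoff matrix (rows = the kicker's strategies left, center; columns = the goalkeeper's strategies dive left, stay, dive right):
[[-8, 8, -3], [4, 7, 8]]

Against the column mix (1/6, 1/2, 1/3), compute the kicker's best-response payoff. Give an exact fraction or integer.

41/6

left: (-8)·(1/6) + (8)·(1/2) + (-3)·(1/3) = 5/3.
center: (4)·(1/6) + (7)·(1/2) + (8)·(1/3) = 41/6.
The best pure response is center with expected payoff 41/6.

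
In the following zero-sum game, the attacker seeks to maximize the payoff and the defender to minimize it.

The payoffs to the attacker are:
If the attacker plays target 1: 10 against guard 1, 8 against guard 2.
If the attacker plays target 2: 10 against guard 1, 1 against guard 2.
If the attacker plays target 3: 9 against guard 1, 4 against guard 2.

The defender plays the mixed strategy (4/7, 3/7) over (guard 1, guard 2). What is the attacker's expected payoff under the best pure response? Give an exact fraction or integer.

target 1: (10)·(4/7) + (8)·(3/7) = 64/7.
target 2: (10)·(4/7) + (1)·(3/7) = 43/7.
target 3: (9)·(4/7) + (4)·(3/7) = 48/7.
The best pure response is target 1 with expected payoff 64/7.

64/7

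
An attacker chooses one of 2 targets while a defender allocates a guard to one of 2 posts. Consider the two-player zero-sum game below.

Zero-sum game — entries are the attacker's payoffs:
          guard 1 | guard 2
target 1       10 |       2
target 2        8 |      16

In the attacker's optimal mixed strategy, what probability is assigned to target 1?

1/2

Row minima are 2 and 8, so the attacker's maximin is 8; column maxima are 10 and 16, so the defender's minimax is 10. These differ, so the equilibrium is in mixed strategies.
Let the attacker play target 1 with probability p. The defender is indifferent when 10p + 8(1−p) = 2p + 16(1−p), giving p = 1/2.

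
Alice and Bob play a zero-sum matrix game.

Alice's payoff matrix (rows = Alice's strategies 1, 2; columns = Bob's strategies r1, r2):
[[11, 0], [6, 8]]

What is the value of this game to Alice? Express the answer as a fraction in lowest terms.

88/13

Row minima are 0 and 6, so Alice's maximin is 6; column maxima are 11 and 8, so Bob's minimax is 8. These differ, so the equilibrium is in mixed strategies.
Let Alice play 1 with probability p. Bob is indifferent when 11p + 6(1−p) = 8(1−p), giving p = 2/13.
Let Bob play r1 with probability q. Alice is indifferent when 11q = 6q + 8(1−q), giving q = 8/13.
The value is 11·(8/13) + (0)·(5/13) = 88/13.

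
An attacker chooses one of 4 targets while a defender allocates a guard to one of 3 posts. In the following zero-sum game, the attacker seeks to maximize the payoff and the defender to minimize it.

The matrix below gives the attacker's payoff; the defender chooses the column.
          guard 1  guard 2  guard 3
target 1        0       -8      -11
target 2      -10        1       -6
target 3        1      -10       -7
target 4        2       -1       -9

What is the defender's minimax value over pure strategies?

The worst case (largest entry) in each column is guard 1: 2, guard 2: 1, guard 3: -6.
The best (smallest) of these is -6.

-6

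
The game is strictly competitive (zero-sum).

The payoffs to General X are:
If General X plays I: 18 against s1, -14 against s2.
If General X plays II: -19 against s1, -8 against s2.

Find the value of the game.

-410/43

Row minima are -14 and -19, so General X's maximin is -14; column maxima are 18 and -8, so General Y's minimax is -8. These differ, so the equilibrium is in mixed strategies.
Let General X play I with probability p. General Y is indifferent when 18p − 19(1−p) = −14p − 8(1−p), giving p = 11/43.
Let General Y play s1 with probability q. General X is indifferent when 18q − 14(1−q) = −19q − 8(1−q), giving q = 6/43.
The value is 18·(6/43) + (-14)·(37/43) = -410/43.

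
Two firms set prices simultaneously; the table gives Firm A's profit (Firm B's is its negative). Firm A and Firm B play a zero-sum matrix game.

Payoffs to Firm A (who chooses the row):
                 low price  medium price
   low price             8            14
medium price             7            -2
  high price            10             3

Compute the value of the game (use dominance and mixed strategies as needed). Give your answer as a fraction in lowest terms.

116/13

Row medium price is strictly dominated by row high price, so Firm A never plays it.
The remaining 2×2 game on (low price, high price) × (low price, medium price) has no saddle point. Let Firm A play low price with probability p; indifference gives 8p + 10(1−p) = 14p + 3(1−p), so p = 7/13.
Similarly Firm B's optimal q on low price is 11/13, and the value is 8·(11/13) + (14)·(2/13) = 116/13.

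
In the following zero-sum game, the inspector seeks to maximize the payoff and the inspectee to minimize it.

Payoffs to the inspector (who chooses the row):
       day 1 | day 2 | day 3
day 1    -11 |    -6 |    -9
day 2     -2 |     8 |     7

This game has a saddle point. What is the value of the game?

Row minima: -11, -2 → the inspector's maximin is -2.
Column maxima: -2, 8, 7 → the inspectee's minimax is -2.
They coincide at (day 2, day 1), so the value is -2.

-2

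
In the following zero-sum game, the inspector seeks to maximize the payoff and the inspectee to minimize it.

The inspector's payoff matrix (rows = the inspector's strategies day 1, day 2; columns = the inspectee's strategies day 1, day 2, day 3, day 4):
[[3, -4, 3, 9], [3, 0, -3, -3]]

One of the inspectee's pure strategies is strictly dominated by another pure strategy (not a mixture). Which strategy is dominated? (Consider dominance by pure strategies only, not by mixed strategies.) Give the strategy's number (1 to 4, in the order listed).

1

The inspectee prefers columns that give the inspector less. Compare day 1 with day 2: -4 < 3, 0 < 3.
So day 2 strictly dominates day 1 for the inspectee; day 1 is strictly dominated.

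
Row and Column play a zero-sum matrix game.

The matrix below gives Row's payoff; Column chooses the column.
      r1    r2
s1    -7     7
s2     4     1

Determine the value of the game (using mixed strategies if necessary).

35/17

Row minima are -7 and 1, so Row's maximin is 1; column maxima are 4 and 7, so Column's minimax is 4. These differ, so the equilibrium is in mixed strategies.
Let Row play s1 with probability p. Column is indifferent when −7p + 4(1−p) = 7p + (1−p), giving p = 3/17.
Let Column play r1 with probability q. Row is indifferent when −7q + 7(1−q) = 4q + (1−q), giving q = 6/17.
The value is -7·(6/17) + (7)·(11/17) = 35/17.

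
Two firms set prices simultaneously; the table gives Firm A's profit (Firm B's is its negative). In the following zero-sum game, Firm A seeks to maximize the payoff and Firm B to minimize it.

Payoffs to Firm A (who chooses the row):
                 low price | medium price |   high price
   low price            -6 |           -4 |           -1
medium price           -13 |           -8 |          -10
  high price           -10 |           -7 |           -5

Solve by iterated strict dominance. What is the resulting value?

-6

Column medium price is strictly dominated by low price for Firm B (-6<-4, -13<-8, -10<-7); eliminate medium price.
Column high price is strictly dominated by low price for Firm B (-6<-1, -13<-10, -10<-5); eliminate high price.
Row high price is strictly dominated by row low price (-6>-10); eliminate high price.
Row medium price is strictly dominated by row low price (-6>-13); eliminate medium price.
Only (low price, low price) remains, with payoff -6.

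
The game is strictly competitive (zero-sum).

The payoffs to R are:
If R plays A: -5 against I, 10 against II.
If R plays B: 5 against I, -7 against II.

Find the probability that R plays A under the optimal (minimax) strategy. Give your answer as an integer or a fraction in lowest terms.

4/9

Row minima are -5 and -7, so R's maximin is -5; column maxima are 5 and 10, so C's minimax is 5. These differ, so the equilibrium is in mixed strategies.
Let R play A with probability p. C is indifferent when −5p + 5(1−p) = 10p − 7(1−p), giving p = 4/9.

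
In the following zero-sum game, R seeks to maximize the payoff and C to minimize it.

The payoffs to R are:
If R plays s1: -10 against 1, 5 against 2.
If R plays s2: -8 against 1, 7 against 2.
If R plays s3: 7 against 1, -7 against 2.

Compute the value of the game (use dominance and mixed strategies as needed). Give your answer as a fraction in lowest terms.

Row s1 is strictly dominated by row s2, so R never plays it.
The remaining 2×2 game on (s2, s3) × (1, 2) has no saddle point. Let R play s2 with probability p; indifference gives −8p + 7(1−p) = 7p − 7(1−p), so p = 14/29.
Similarly C's optimal q on 1 is 14/29, and the value is -8·(14/29) + (7)·(15/29) = -7/29.

-7/29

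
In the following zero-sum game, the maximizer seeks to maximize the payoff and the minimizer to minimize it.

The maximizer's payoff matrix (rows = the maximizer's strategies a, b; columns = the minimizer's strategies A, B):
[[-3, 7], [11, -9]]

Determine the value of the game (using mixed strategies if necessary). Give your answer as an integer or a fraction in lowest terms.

Row minima are -3 and -9, so the maximizer's maximin is -3; column maxima are 11 and 7, so the minimizer's minimax is 7. These differ, so the equilibrium is in mixed strategies.
Let the maximizer play a with probability p. The minimizer is indifferent when −3p + 11(1−p) = 7p − 9(1−p), giving p = 2/3.
Let the minimizer play A with probability q. The maximizer is indifferent when −3q + 7(1−q) = 11q − 9(1−q), giving q = 8/15.
The value is -3·(8/15) + (7)·(7/15) = 5/3.

5/3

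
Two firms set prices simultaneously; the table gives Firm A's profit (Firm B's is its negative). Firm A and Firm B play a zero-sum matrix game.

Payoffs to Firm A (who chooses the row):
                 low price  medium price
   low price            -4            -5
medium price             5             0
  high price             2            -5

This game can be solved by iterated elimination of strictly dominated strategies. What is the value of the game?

0

Row high price is strictly dominated by row medium price (5>2, 0>-5); eliminate high price.
Column low price is strictly dominated by medium price for Firm B (-5<-4, 0<5); eliminate low price.
Row low price is strictly dominated by row medium price (0>-5); eliminate low price.
Only (medium price, medium price) remains, with payoff 0.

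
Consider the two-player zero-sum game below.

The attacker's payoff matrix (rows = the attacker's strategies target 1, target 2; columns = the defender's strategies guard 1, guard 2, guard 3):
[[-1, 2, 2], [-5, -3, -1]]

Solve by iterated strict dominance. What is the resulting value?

-1

Column guard 3 is strictly dominated by guard 1 for the defender (-1<2, -5<-1); eliminate guard 3.
Column guard 2 is strictly dominated by guard 1 for the defender (-1<2, -5<-3); eliminate guard 2.
Row target 2 is strictly dominated by row target 1 (-1>-5); eliminate target 2.
Only (target 1, guard 1) remains, with payoff -1.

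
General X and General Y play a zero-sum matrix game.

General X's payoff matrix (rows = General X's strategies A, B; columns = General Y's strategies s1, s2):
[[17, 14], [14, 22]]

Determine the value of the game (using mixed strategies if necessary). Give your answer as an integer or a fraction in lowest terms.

178/11

Row minima are 14 and 14, so General X's maximin is 14; column maxima are 17 and 22, so General Y's minimax is 17. These differ, so the equilibrium is in mixed strategies.
Let General X play A with probability p. General Y is indifferent when 17p + 14(1−p) = 14p + 22(1−p), giving p = 8/11.
Let General Y play s1 with probability q. General X is indifferent when 17q + 14(1−q) = 14q + 22(1−q), giving q = 8/11.
The value is 17·(8/11) + (14)·(3/11) = 178/11.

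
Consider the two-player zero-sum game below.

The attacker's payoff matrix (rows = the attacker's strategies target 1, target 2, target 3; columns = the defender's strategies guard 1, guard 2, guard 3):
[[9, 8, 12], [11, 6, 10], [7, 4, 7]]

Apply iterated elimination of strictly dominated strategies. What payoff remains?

8

Row target 3 is strictly dominated by row target 1 (9>7, 8>4, 12>7); eliminate target 3.
Column guard 1 is strictly dominated by guard 2 for the defender (8<9, 6<11); eliminate guard 1.
Row target 2 is strictly dominated by row target 1 (8>6, 12>10); eliminate target 2.
Column guard 3 is strictly dominated by guard 2 for the defender (8<12); eliminate guard 3.
Only (target 1, guard 2) remains, with payoff 8.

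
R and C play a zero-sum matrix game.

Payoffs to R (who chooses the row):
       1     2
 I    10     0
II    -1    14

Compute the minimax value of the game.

Row minima are 0 and -1, so R's maximin is 0; column maxima are 10 and 14, so C's minimax is 10. These differ, so the equilibrium is in mixed strategies.
Let R play I with probability p. C is indifferent when 10p − (1−p) = 14(1−p), giving p = 3/5.
Let C play 1 with probability q. R is indifferent when 10q = −q + 14(1−q), giving q = 14/25.
The value is 10·(14/25) + (0)·(11/25) = 28/5.

28/5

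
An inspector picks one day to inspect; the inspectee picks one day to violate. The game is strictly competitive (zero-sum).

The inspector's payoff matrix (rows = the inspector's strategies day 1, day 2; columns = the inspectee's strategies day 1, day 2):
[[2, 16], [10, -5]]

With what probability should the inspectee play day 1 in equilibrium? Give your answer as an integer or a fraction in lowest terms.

21/29

Row minima are 2 and -5, so the inspector's maximin is 2; column maxima are 10 and 16, so the inspectee's minimax is 10. These differ, so the equilibrium is in mixed strategies.
Let the inspectee play day 1 with probability q. The inspector is indifferent when 2q + 16(1−q) = 10q − 5(1−q), giving q = 21/29.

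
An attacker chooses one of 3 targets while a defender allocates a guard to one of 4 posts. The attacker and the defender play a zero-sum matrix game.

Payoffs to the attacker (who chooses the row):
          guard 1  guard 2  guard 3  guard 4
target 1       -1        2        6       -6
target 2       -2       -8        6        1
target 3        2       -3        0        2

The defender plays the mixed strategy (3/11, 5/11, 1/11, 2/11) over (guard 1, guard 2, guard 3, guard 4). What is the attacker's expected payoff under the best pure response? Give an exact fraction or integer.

target 1: (-1)·(3/11) + (2)·(5/11) + (6)·(1/11) + (-6)·(2/11) = 1/11.
target 2: (-2)·(3/11) + (-8)·(5/11) + (6)·(1/11) + (1)·(2/11) = -38/11.
target 3: (2)·(3/11) + (-3)·(5/11) + (0)·(1/11) + (2)·(2/11) = -5/11.
The best pure response is target 1 with expected payoff 1/11.

1/11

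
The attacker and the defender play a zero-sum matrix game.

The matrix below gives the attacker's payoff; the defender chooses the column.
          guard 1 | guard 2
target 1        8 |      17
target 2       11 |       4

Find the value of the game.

155/16

Row minima are 8 and 4, so the attacker's maximin is 8; column maxima are 11 and 17, so the defender's minimax is 11. These differ, so the equilibrium is in mixed strategies.
Let the attacker play target 1 with probability p. The defender is indifferent when 8p + 11(1−p) = 17p + 4(1−p), giving p = 7/16.
Let the defender play guard 1 with probability q. The attacker is indifferent when 8q + 17(1−q) = 11q + 4(1−q), giving q = 13/16.
The value is 8·(13/16) + (17)·(3/16) = 155/16.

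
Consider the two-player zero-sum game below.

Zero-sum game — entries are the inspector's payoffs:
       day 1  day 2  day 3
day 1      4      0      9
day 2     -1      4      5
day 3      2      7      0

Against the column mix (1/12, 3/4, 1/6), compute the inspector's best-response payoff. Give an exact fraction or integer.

day 1: (4)·(1/12) + (0)·(3/4) + (9)·(1/6) = 11/6.
day 2: (-1)·(1/12) + (4)·(3/4) + (5)·(1/6) = 15/4.
day 3: (2)·(1/12) + (7)·(3/4) + (0)·(1/6) = 65/12.
The best pure response is day 3 with expected payoff 65/12.

65/12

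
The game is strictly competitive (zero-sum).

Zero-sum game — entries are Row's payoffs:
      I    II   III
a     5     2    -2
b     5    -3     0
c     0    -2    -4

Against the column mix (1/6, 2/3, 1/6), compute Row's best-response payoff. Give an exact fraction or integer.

a: (5)·(1/6) + (2)·(2/3) + (-2)·(1/6) = 11/6.
b: (5)·(1/6) + (-3)·(2/3) + (0)·(1/6) = -7/6.
c: (0)·(1/6) + (-2)·(2/3) + (-4)·(1/6) = -2.
The best pure response is a with expected payoff 11/6.

11/6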